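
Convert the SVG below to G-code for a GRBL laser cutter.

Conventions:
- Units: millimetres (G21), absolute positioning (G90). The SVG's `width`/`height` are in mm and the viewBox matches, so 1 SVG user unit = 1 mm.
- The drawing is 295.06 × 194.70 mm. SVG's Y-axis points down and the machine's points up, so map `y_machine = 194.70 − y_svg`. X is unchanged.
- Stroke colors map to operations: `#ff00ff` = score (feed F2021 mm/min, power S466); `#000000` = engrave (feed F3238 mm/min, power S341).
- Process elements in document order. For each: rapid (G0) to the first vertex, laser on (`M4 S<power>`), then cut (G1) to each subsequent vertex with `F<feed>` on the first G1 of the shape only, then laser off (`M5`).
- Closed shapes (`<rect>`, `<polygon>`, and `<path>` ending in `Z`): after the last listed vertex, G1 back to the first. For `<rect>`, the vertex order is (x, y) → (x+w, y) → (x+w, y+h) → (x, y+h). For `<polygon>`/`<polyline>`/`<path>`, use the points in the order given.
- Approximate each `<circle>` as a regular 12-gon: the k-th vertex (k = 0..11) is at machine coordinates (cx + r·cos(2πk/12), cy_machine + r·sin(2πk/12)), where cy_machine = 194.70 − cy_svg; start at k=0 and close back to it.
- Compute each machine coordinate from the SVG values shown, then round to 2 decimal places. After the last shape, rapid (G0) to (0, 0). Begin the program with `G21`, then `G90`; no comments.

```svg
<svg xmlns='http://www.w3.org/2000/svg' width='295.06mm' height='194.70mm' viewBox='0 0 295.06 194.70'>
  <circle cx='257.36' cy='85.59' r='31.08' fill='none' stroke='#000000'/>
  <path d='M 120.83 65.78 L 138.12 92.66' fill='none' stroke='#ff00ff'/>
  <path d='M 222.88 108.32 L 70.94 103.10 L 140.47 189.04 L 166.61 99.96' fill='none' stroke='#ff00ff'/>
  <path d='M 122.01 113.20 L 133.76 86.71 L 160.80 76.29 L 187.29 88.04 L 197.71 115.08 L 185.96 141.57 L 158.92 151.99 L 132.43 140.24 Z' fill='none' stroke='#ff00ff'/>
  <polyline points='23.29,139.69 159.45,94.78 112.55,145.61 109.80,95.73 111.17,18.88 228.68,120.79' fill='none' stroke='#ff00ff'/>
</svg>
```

Since the viewBox matches the mm dimensions, user units are millimetres directly. The only transform is the Y-flip y_m = 194.70 − y_svg.

Shape 1 is a circle drawn with `<circle>`. Its stroke #000000 means engrave at S341, F3238. After flipping Y the toolpath is (288.44,109.11) → (284.28,124.65) → (272.90,136.03) → (257.36,140.19) → (241.82,136.03) → (230.44,124.65) → (226.28,109.11) → (230.44,93.57) → (241.82,82.19) → (257.36,78.03) → (272.90,82.19) → (284.28,93.57) → (288.44,109.11), returning to the start.

Shape 2 is a line segment drawn with `<path>`. Its stroke #ff00ff means score at S466, F2021. After flipping Y the toolpath is (120.83,128.92) → (138.12,102.04).

Shape 3 is a open polyline drawn with `<path>`. Its stroke #ff00ff means score at S466, F2021. After flipping Y the toolpath is (222.88,86.38) → (70.94,91.60) → (140.47,5.66) → (166.61,94.74).

Shape 4 is a regular polygon drawn with `<path>`. Its stroke #ff00ff means score at S466, F2021. After flipping Y the toolpath is (122.01,81.50) → (133.76,107.99) → (160.80,118.41) → (187.29,106.66) → (197.71,79.62) → (185.96,53.13) → (158.92,42.71) → (132.43,54.46) → (122.01,81.50), returning to the start.

Shape 5 is a open polyline drawn with `<polyline>`. Its stroke #ff00ff means score at S466, F2021. After flipping Y the toolpath is (23.29,55.01) → (159.45,99.92) → (112.55,49.09) → (109.80,98.97) → (111.17,175.82) → (228.68,73.91).

G21
G90
G0 X288.44 Y109.11
M4 S341
G1 X284.28 Y124.65 F3238
G1 X272.90 Y136.03
G1 X257.36 Y140.19
G1 X241.82 Y136.03
G1 X230.44 Y124.65
G1 X226.28 Y109.11
G1 X230.44 Y93.57
G1 X241.82 Y82.19
G1 X257.36 Y78.03
G1 X272.90 Y82.19
G1 X284.28 Y93.57
G1 X288.44 Y109.11
M5
G0 X120.83 Y128.92
M4 S466
G1 X138.12 Y102.04 F2021
M5
G0 X222.88 Y86.38
M4 S466
G1 X70.94 Y91.60 F2021
G1 X140.47 Y5.66
G1 X166.61 Y94.74
M5
G0 X122.01 Y81.50
M4 S466
G1 X133.76 Y107.99 F2021
G1 X160.80 Y118.41
G1 X187.29 Y106.66
G1 X197.71 Y79.62
G1 X185.96 Y53.13
G1 X158.92 Y42.71
G1 X132.43 Y54.46
G1 X122.01 Y81.50
M5
G0 X23.29 Y55.01
M4 S466
G1 X159.45 Y99.92 F2021
G1 X112.55 Y49.09
G1 X109.80 Y98.97
G1 X111.17 Y175.82
G1 X228.68 Y73.91
M5
G0 X0.00 Y0.00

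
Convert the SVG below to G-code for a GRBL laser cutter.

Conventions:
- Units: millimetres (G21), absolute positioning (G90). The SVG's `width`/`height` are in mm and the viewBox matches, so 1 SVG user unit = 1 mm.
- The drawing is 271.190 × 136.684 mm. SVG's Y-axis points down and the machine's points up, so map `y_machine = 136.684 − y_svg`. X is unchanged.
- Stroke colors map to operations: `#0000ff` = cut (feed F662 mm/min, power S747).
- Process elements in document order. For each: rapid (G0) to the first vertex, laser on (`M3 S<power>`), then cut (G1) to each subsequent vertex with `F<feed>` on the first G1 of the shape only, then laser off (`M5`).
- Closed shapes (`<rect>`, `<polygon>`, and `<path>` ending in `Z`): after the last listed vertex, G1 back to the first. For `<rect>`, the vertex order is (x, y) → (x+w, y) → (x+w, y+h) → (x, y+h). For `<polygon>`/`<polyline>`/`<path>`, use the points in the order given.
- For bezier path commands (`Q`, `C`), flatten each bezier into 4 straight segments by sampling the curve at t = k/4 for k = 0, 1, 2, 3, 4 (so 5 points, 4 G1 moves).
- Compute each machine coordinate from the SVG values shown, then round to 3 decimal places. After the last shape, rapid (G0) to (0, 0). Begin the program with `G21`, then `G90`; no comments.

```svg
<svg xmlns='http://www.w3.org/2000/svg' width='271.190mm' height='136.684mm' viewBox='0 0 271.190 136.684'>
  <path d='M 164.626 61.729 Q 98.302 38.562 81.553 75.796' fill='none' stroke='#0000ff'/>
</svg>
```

Since the viewBox matches the mm dimensions, user units are millimetres directly. The only transform is the Y-flip y_m = 136.684 − y_svg.

Shape 1 is a quadratic bezier drawn with `<path>`. Its stroke #0000ff means cut at S747, F662. After flipping Y the toolpath is (164.626,74.955) → (134.562,82.763) → (110.696,83.022) → (93.026,75.730) → (81.553,60.888).

G21
G90
G0 X164.626 Y74.955
M3 S747
G1 X134.562 Y82.763 F662
G1 X110.696 Y83.022
G1 X93.026 Y75.730
G1 X81.553 Y60.888
M5
G0 X0.000 Y0.000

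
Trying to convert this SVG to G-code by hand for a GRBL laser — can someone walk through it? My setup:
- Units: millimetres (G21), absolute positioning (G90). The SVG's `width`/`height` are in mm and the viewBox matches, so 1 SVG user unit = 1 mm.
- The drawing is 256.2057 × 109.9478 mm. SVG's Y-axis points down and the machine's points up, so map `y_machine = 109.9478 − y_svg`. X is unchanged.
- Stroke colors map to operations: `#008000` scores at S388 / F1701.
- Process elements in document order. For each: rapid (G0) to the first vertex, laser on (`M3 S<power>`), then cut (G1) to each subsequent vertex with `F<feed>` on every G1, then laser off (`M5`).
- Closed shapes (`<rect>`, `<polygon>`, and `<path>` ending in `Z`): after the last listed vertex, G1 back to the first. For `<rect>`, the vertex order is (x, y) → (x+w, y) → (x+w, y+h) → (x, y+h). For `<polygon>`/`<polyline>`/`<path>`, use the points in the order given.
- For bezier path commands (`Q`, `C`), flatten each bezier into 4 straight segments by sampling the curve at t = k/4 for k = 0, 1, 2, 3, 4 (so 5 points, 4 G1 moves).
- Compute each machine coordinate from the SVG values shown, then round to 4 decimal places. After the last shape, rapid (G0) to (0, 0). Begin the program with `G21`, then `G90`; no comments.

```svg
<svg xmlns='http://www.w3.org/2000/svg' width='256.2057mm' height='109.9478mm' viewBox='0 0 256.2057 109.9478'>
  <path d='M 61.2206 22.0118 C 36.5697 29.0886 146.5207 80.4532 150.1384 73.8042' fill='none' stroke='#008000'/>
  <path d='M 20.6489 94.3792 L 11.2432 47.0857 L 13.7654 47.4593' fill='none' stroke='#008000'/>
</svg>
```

G21
G90
G0 X61.2206 Y87.9360
M3 S388
G1 X64.2057 Y75.9229 F1701
G1 X95.0788 Y56.8926 F1701
G1 X131.2522 Y40.4359 F1701
G1 X150.1384 Y36.1436 F1701
M5
G0 X20.6489 Y15.5686
M3 S388
G1 X11.2432 Y62.8621 F1701
G1 X13.7654 Y62.4885 F1701
M5
G0 X0.0000 Y0.0000

1 u = 1 mm; y_m = 109.9478 − y.

[1] `<path>` cubic bezier, #008000→score S388 F1701: (61.2206,87.9360) → (64.2057,75.9229) → (95.0788,56.8926) → (131.2522,40.4359) → (150.1384,36.1436)

[2] `<path>` open polyline, #008000→score S388 F1701: (20.6489,15.5686) → (11.2432,62.8621) → (13.7654,62.4885)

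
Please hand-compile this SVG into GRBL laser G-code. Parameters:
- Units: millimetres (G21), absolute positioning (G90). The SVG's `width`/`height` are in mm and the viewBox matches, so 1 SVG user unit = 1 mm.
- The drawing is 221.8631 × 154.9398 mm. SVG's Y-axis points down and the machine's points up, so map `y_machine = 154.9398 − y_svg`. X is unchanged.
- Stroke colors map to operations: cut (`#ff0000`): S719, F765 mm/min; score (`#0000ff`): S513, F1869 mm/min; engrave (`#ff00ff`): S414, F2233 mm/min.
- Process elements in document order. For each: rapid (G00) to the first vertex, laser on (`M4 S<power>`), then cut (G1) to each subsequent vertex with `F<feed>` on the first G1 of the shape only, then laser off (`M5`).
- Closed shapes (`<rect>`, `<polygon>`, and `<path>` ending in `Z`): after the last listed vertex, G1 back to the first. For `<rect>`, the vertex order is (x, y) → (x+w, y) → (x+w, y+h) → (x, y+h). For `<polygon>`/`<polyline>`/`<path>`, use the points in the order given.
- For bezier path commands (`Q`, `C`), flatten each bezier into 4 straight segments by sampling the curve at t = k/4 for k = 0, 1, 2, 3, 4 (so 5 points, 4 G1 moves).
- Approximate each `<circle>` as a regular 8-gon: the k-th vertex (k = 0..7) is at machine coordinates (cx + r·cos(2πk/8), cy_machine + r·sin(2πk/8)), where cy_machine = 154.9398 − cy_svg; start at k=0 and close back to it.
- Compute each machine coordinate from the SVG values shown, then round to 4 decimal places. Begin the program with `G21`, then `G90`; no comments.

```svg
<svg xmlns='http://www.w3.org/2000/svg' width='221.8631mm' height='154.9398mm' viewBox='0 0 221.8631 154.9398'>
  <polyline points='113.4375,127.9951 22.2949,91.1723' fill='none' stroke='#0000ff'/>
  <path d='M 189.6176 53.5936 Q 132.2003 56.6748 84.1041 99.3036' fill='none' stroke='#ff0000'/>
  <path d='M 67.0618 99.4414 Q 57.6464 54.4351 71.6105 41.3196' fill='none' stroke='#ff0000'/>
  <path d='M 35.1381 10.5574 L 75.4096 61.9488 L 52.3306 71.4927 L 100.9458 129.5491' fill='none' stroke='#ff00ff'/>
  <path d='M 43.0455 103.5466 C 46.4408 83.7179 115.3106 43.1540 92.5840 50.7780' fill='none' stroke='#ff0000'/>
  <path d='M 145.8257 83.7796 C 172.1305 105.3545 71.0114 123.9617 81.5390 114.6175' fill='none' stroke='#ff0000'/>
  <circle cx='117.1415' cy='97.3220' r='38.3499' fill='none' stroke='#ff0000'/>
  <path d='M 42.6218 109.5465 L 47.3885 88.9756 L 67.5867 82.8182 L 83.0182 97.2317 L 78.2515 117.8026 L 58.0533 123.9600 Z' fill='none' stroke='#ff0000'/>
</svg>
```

G21
G90
G00 X113.4375 Y26.9447
M4 S513
G1 X22.2949 Y63.7675 F1869
M5
G00 X189.6176 Y101.3462
M4 S719
G1 X161.4915 Y97.3339 F765
G1 X134.5306 Y88.3781
G1 X108.7348 Y74.4789
G1 X84.1041 Y55.6362
M5
G00 X67.0618 Y55.4984
M4 S719
G1 X63.8153 Y76.0084 F765
G1 X63.4913 Y92.5320
G1 X66.0897 Y105.0693
G1 X71.6105 Y113.6202
M5
G00 X35.1381 Y144.3824
M4 S414
G1 X75.4096 Y92.9910 F2233
G1 X52.3306 Y83.4471
G1 X100.9458 Y25.3907
M5
G00 X43.0455 Y51.3932
M4 S719
G1 X55.4142 Y69.0757 F765
G1 X77.6105 Y88.0723
G1 X94.9089 Y101.9215
G1 X92.5840 Y104.1618
M5
G00 X145.8257 Y71.1602
M4 S719
G1 X145.3978 Y55.9258 F765
G1 X119.5988 Y44.1466
G1 X90.8416 Y38.1647
G1 X81.5390 Y40.3223
M5
G00 X155.4914 Y57.6178
M4 S719
G1 X144.2590 Y84.7353 F765
G1 X117.1415 Y95.9677
G1 X90.0240 Y84.7353
G1 X78.7916 Y57.6178
G1 X90.0240 Y30.5003
G1 X117.1415 Y19.2679
G1 X144.2590 Y30.5003
G1 X155.4914 Y57.6178
M5
G00 X42.6218 Y45.3933
M4 S719
G1 X47.3885 Y65.9642 F765
G1 X67.5867 Y72.1216
G1 X83.0182 Y57.7081
G1 X78.2515 Y37.1372
G1 X58.0533 Y30.9798
G1 X42.6218 Y45.3933
M5

1 u = 1 mm; y_m = 154.9398 − y.

[1] `<polyline>` line segment, #0000ff→score S513 F1869: (113.4375,26.9447) → (22.2949,63.7675)

[2] `<path>` quadratic bezier, #ff0000→cut S719 F765: (189.6176,101.3462) → (161.4915,97.3339) → (134.5306,88.3781) → (108.7348,74.4789) → (84.1041,55.6362)

[3] `<path>` quadratic bezier, #ff0000→cut S719 F765: (67.0618,55.4984) → (63.8153,76.0084) → (63.4913,92.5320) → (66.0897,105.0693) → (71.6105,113.6202)

[4] `<path>` open polyline, #ff00ff→engrave S414 F2233: (35.1381,144.3824) → (75.4096,92.9910) → (52.3306,83.4471) → (100.9458,25.3907)

[5] `<path>` cubic bezier, #ff0000→cut S719 F765: (43.0455,51.3932) → (55.4142,69.0757) → (77.6105,88.0723) → (94.9089,101.9215) → (92.5840,104.1618)

[6] `<path>` cubic bezier, #ff0000→cut S719 F765: (145.8257,71.1602) → (145.3978,55.9258) → (119.5988,44.1466) → (90.8416,38.1647) → (81.5390,40.3223)

[7] `<circle>` circle, #ff0000→cut S719 F765: (155.4914,57.6178) → (144.2590,84.7353) → (117.1415,95.9677) → (90.0240,84.7353) → (78.7916,57.6178) → (90.0240,30.5003) → (117.1415,19.2679) → (144.2590,30.5003) → (155.4914,57.6178) (closed)

[8] `<path>` regular polygon, #ff0000→cut S719 F765: (42.6218,45.3933) → (47.3885,65.9642) → (67.5867,72.1216) → (83.0182,57.7081) → (78.2515,37.1372) → (58.0533,30.9798) → (42.6218,45.3933) (closed)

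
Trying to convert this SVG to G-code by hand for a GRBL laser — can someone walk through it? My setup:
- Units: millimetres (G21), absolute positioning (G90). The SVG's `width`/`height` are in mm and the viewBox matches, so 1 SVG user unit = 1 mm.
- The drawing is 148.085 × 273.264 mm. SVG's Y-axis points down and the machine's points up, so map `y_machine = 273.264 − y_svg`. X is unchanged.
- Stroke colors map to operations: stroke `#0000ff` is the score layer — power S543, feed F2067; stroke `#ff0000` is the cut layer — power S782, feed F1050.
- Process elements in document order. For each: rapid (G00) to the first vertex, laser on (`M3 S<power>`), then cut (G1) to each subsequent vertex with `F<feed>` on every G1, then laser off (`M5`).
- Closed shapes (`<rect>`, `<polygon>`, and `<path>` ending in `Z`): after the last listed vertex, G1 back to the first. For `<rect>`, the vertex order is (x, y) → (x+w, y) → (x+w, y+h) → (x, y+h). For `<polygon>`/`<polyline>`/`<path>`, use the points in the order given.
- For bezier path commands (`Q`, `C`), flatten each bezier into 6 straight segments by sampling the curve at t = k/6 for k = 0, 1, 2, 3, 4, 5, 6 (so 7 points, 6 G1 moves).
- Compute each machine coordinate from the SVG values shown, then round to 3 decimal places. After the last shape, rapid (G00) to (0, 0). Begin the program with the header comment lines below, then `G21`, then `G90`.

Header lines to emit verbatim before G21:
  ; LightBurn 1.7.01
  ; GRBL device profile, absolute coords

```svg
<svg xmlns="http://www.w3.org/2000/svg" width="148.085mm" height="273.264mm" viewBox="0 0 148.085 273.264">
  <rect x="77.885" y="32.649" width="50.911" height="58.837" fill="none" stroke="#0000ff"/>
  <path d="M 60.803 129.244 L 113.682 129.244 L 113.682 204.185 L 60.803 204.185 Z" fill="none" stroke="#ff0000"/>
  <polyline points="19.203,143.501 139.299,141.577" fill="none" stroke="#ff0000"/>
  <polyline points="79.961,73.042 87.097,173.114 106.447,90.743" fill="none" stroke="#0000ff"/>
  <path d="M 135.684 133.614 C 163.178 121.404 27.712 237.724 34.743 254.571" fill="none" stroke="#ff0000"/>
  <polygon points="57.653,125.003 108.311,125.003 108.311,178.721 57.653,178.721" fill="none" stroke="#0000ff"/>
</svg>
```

; LightBurn 1.7.01
; GRBL device profile, absolute coords
G21
G90
G00 X77.885 Y240.615
M3 S543
G1 X128.796 Y240.615 F2067
G1 X128.796 Y181.778 F2067
G1 X77.885 Y181.778 F2067
G1 X77.885 Y240.615 F2067
M5
G00 X60.803 Y144.020
M3 S782
G1 X113.682 Y144.020 F1050
G1 X113.682 Y69.079 F1050
G1 X60.803 Y69.079 F1050
G1 X60.803 Y144.020 F1050
M5
G00 X19.203 Y129.763
M3 S782
G1 X139.299 Y131.687 F1050
M5
G00 X79.961 Y200.222
M3 S543
G1 X87.097 Y100.150 F2067
G1 X106.447 Y182.521 F2067
M5
G00 X135.684 Y139.650
M3 S782
G1 X137.265 Y136.100 F1050
G1 X120.171 Y117.461 F1050
G1 X92.887 Y90.068 F1050
G1 X63.898 Y60.253 F1050
G1 X41.688 Y34.350 F1050
G1 X34.743 Y18.693 F1050
M5
G00 X57.653 Y148.261
M3 S543
G1 X108.311 Y148.261 F2067
G1 X108.311 Y94.543 F2067
G1 X57.653 Y94.543 F2067
G1 X57.653 Y148.261 F2067
M5
G00 X0.000 Y0.000

viewBox `0 0 148.085 273.264` with mm width/height → 1 unit = 1 mm. Flip: y_m = 273.264 − y_svg.

**Shape 1** — `<rect>` rectangle, stroke `#0000ff` → score (S543, F2067). Machine vertices: (77.885,240.615) → (128.796,240.615) → (128.796,181.778) → (77.885,181.778) → (77.885,240.615). Closed: final G1 returns to the first vertex.

**Shape 2** — `<path>` rectangle, stroke `#ff0000` → cut (S782, F1050). Machine vertices: (60.803,144.020) → (113.682,144.020) → (113.682,69.079) → (60.803,69.079) → (60.803,144.020). Closed: final G1 returns to the first vertex.

**Shape 3** — `<polyline>` line segment, stroke `#ff0000` → cut (S782, F1050). Machine vertices: (19.203,129.763) → (139.299,131.687). Open path.

**Shape 4** — `<polyline>` open polyline, stroke `#0000ff` → score (S543, F2067). Machine vertices: (79.961,200.222) → (87.097,100.150) → (106.447,182.521). Open path.

**Shape 5** — `<path>` cubic bezier, stroke `#ff0000` → cut (S782, F1050). Control points (SVG): P0=(135.684,133.614), P1=(163.178,121.404), P2=(27.712,237.724), P3=(34.743,254.571); sampled at t=k/6. Machine vertices: (135.684,139.650) → (137.265,136.100) → (120.171,117.461) → (92.887,90.068) → (63.898,60.253) → (41.688,34.350) → (34.743,18.693). Open path.

**Shape 6** — `<polygon>` rectangle, stroke `#0000ff` → score (S543, F2067). Machine vertices: (57.653,148.261) → (108.311,148.261) → (108.311,94.543) → (57.653,94.543) → (57.653,148.261). Closed: final G1 returns to the first vertex.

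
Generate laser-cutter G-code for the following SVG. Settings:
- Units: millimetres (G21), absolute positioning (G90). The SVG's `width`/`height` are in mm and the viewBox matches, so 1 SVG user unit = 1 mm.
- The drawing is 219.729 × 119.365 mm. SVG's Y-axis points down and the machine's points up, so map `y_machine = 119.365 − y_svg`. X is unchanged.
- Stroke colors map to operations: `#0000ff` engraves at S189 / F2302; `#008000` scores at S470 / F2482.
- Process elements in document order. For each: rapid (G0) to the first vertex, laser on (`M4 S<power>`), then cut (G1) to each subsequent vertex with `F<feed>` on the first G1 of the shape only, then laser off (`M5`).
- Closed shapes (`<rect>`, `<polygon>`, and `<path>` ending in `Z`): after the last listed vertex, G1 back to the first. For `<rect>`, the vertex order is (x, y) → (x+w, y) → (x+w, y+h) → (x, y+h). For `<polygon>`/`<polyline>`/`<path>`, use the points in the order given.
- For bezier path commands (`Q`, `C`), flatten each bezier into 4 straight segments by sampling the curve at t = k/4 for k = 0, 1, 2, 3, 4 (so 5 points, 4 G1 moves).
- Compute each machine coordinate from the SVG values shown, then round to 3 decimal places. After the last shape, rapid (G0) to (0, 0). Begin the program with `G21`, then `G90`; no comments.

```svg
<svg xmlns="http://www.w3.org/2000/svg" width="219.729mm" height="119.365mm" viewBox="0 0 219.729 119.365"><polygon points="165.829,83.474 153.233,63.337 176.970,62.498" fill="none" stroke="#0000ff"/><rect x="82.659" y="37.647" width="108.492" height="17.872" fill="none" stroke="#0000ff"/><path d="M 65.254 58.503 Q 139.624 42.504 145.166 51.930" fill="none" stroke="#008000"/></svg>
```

1 u = 1 mm; y_m = 119.365 − y.

[1] `<polygon>` regular polygon, #0000ff→engrave S189 F2302: (165.829,35.891) → (153.233,56.028) → (176.970,56.867) → (165.829,35.891) (closed)

[2] `<rect>` rectangle, #0000ff→engrave S189 F2302: (82.659,81.718) → (191.151,81.718) → (191.151,63.846) → (82.659,63.846) → (82.659,81.718) (closed)

[3] `<path>` quadratic bezier, #008000→score S470 F2482: (65.254,60.862) → (98.137,67.272) → (122.417,70.505) → (138.093,70.559) → (145.166,67.435)

G21
G90
G0 X165.829 Y35.891
M4 S189
G1 X153.233 Y56.028 F2302
G1 X176.970 Y56.867
G1 X165.829 Y35.891
M5
G0 X82.659 Y81.718
M4 S189
G1 X191.151 Y81.718 F2302
G1 X191.151 Y63.846
G1 X82.659 Y63.846
G1 X82.659 Y81.718
M5
G0 X65.254 Y60.862
M4 S470
G1 X98.137 Y67.272 F2482
G1 X122.417 Y70.505
G1 X138.093 Y70.559
G1 X145.166 Y67.435
M5
G0 X0.000 Y0.000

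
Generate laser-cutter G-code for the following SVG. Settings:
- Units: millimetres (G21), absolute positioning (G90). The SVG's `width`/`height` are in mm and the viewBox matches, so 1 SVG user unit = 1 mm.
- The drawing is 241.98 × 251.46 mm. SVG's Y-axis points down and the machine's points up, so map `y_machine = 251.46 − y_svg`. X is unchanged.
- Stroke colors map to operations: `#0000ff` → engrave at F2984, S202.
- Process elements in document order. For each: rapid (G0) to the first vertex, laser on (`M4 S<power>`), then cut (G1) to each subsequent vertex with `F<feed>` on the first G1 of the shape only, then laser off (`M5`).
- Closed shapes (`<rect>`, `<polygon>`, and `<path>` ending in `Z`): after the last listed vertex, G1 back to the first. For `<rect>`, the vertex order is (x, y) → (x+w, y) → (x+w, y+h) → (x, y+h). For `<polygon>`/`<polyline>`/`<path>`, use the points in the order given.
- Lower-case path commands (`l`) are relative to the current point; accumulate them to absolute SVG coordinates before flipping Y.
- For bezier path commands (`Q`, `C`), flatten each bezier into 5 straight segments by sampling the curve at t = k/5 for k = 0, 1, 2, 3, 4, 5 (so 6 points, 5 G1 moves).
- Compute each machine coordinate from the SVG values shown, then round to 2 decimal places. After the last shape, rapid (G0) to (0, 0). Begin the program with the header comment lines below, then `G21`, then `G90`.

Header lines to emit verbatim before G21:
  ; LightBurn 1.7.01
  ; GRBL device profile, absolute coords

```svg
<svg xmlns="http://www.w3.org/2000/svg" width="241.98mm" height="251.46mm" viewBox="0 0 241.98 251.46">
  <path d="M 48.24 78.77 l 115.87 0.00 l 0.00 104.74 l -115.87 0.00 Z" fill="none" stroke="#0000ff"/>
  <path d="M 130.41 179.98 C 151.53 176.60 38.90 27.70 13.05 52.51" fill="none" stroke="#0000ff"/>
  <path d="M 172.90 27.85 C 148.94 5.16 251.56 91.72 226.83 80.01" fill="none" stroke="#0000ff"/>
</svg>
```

; LightBurn 1.7.01
; GRBL device profile, absolute coords
G21
G90
G0 X48.24 Y172.69
M4 S202
G1 X164.11 Y172.69 F2984
G1 X164.11 Y67.95
G1 X48.24 Y67.95
G1 X48.24 Y172.69
M5
G0 X130.41 Y71.48
M4 S202
G1 X128.80 Y88.42 F2984
G1 X105.67 Y124.95
G1 X71.61 Y165.77
G1 X37.21 Y195.54
G1 X13.05 Y198.95
M5
G0 X172.90 Y223.61
M4 S202
G1 X171.68 Y225.77 F2984
G1 X188.65 Y211.68
G1 X211.63 Y191.29
G1 X228.42 Y174.56
G1 X226.83 Y171.45
M5
G0 X0.00 Y0.00

1 u = 1 mm; y_m = 251.46 − y.

[1] `<path>` rectangle, #0000ff→engrave S202 F2984: (48.24,172.69) → (164.11,172.69) → (164.11,67.95) → (48.24,67.95) → (48.24,172.69) (closed)

[2] `<path>` cubic bezier, #0000ff→engrave S202 F2984: (130.41,71.48) → (128.80,88.42) → (105.67,124.95) → (71.61,165.77) → (37.21,195.54) → (13.05,198.95)

[3] `<path>` cubic bezier, #0000ff→engrave S202 F2984: (172.90,223.61) → (171.68,225.77) → (188.65,211.68) → (211.63,191.29) → (228.42,174.56) → (226.83,171.45)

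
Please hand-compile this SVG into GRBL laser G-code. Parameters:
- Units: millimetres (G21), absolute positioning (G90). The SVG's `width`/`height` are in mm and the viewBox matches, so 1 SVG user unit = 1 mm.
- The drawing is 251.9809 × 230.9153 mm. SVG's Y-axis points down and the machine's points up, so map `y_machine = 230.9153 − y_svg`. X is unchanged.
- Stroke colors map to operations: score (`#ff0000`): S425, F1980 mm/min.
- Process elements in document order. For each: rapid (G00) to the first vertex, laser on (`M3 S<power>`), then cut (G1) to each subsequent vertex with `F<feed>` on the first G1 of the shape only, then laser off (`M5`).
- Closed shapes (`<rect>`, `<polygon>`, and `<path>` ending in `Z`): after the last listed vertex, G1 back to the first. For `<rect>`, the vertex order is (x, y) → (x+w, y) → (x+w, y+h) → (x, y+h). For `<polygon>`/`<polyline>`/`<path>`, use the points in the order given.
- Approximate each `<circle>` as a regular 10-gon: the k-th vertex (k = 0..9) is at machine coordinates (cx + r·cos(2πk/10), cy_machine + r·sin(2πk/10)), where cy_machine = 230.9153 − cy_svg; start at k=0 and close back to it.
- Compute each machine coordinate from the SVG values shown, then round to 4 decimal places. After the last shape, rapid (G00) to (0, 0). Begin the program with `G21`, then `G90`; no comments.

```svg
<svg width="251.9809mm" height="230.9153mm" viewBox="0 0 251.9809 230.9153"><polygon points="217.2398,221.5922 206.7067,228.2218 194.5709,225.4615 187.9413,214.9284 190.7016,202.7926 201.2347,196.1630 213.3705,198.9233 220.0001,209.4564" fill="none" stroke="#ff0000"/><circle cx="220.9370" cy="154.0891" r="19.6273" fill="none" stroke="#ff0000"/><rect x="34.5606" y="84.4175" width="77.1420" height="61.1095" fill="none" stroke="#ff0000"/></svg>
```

1 u = 1 mm; y_m = 230.9153 − y.

[1] `<polygon>` regular polygon, #ff0000→score S425 F1980: (217.2398,9.3231) → (206.7067,2.6935) → (194.5709,5.4538) → (187.9413,15.9869) → (190.7016,28.1227) → (201.2347,34.7523) → (213.3705,31.9920) → (220.0001,21.4589) → (217.2398,9.3231) (closed)

[2] `<circle>` circle, #ff0000→score S425 F1980: (240.5643,76.8262) → (236.8158,88.3628) → (227.0022,95.4929) → (214.8718,95.4929) → (205.0582,88.3628) → (201.3097,76.8262) → (205.0582,65.2896) → (214.8718,58.1595) → (227.0022,58.1595) → (236.8158,65.2896) → (240.5643,76.8262) (closed)

[3] `<rect>` rectangle, #ff0000→score S425 F1980: (34.5606,146.4978) → (111.7026,146.4978) → (111.7026,85.3883) → (34.5606,85.3883) → (34.5606,146.4978) (closed)

G21
G90
G00 X217.2398 Y9.3231
M3 S425
G1 X206.7067 Y2.6935 F1980
G1 X194.5709 Y5.4538
G1 X187.9413 Y15.9869
G1 X190.7016 Y28.1227
G1 X201.2347 Y34.7523
G1 X213.3705 Y31.9920
G1 X220.0001 Y21.4589
G1 X217.2398 Y9.3231
M5
G00 X240.5643 Y76.8262
M3 S425
G1 X236.8158 Y88.3628 F1980
G1 X227.0022 Y95.4929
G1 X214.8718 Y95.4929
G1 X205.0582 Y88.3628
G1 X201.3097 Y76.8262
G1 X205.0582 Y65.2896
G1 X214.8718 Y58.1595
G1 X227.0022 Y58.1595
G1 X236.8158 Y65.2896
G1 X240.5643 Y76.8262
M5
G00 X34.5606 Y146.4978
M3 S425
G1 X111.7026 Y146.4978 F1980
G1 X111.7026 Y85.3883
G1 X34.5606 Y85.3883
G1 X34.5606 Y146.4978
M5
G00 X0.0000 Y0.0000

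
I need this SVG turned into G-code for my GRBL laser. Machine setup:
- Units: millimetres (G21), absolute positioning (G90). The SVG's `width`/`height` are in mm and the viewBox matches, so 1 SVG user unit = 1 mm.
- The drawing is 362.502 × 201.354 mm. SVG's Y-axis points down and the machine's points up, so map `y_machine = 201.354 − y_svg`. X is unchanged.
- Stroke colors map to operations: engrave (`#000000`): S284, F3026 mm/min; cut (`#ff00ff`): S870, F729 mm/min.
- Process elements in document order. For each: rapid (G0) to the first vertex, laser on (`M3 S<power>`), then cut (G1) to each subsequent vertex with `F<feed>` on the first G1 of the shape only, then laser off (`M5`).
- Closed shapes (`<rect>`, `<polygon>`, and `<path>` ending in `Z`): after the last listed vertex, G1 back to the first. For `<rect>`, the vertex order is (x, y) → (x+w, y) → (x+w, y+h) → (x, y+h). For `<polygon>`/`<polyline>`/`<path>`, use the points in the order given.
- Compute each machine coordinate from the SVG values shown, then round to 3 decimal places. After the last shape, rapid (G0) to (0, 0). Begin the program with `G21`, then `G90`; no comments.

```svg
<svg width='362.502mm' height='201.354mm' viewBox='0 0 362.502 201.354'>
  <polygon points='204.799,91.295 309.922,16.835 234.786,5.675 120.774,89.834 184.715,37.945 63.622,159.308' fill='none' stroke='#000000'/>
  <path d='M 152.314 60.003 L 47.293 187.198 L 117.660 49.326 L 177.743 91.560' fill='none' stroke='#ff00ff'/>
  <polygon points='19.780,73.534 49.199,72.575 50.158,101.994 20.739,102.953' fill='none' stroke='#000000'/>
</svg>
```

G21
G90
G0 X204.799 Y110.059
M3 S284
G1 X309.922 Y184.519 F3026
G1 X234.786 Y195.679
G1 X120.774 Y111.520
G1 X184.715 Y163.409
G1 X63.622 Y42.046
G1 X204.799 Y110.059
M5
G0 X152.314 Y141.351
M3 S870
G1 X47.293 Y14.156 F729
G1 X117.660 Y152.028
G1 X177.743 Y109.794
M5
G0 X19.780 Y127.820
M3 S284
G1 X49.199 Y128.779 F3026
G1 X50.158 Y99.360
G1 X20.739 Y98.401
G1 X19.780 Y127.820
M5
G0 X0.000 Y0.000

1 u = 1 mm; y_m = 201.354 − y.

[1] `<polygon>` closed polygon, #000000→engrave S284 F3026: (204.799,110.059) → (309.922,184.519) → (234.786,195.679) → (120.774,111.520) → (184.715,163.409) → (63.622,42.046) → (204.799,110.059) (closed)

[2] `<path>` open polyline, #ff00ff→cut S870 F729: (152.314,141.351) → (47.293,14.156) → (117.660,152.028) → (177.743,109.794)

[3] `<polygon>` regular polygon, #000000→engrave S284 F3026: (19.780,127.820) → (49.199,128.779) → (50.158,99.360) → (20.739,98.401) → (19.780,127.820) (closed)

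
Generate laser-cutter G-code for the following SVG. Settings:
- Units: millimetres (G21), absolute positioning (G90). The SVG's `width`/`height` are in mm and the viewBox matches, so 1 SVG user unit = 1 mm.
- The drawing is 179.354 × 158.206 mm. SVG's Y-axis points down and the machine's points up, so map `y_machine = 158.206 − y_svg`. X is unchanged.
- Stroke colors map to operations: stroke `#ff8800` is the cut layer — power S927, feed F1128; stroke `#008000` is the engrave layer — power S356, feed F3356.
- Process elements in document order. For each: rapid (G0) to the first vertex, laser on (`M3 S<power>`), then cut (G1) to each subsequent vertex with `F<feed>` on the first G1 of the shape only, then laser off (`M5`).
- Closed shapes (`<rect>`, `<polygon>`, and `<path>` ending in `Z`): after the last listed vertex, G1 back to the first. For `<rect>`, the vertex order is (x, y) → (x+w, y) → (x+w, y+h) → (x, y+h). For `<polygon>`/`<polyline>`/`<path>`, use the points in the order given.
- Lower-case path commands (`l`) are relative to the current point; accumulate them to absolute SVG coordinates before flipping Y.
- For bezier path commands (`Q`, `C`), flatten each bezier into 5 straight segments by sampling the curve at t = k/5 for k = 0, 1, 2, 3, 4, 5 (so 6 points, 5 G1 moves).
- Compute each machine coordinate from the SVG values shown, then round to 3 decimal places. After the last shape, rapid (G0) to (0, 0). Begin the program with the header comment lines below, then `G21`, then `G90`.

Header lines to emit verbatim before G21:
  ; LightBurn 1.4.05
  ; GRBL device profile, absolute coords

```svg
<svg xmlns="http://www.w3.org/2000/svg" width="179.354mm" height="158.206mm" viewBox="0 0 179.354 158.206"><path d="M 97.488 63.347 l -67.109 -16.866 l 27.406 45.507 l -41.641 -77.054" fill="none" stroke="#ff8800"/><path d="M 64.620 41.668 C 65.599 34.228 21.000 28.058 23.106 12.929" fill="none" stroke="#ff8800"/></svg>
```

; LightBurn 1.4.05
; GRBL device profile, absolute coords
G21
G90
G0 X97.488 Y94.859
M3 S927
G1 X30.379 Y111.725 F1128
G1 X57.785 Y66.218
G1 X16.144 Y143.272
M5
G0 X64.620 Y116.538
M3 S927
G1 X60.476 Y120.931 F1128
G1 X49.823 Y125.511
G1 X37.091 Y130.768
G1 X26.709 Y137.193
G1 X23.106 Y145.277
M5
G0 X0.000 Y0.000

Since the viewBox matches the mm dimensions, user units are millimetres directly. The only transform is the Y-flip y_m = 158.206 − y_svg.

Shape 1 is a open polyline drawn with `<path>`. Its stroke #ff8800 means cut at S927, F1128. After flipping Y the toolpath is (97.488,94.859) → (30.379,111.725) → (57.785,66.218) → (16.144,143.272).

Shape 2 is a cubic bezier drawn with `<path>`. Its stroke #ff8800 means cut at S927, F1128. After flipping Y the toolpath is (64.620,116.538) → (60.476,120.931) → (49.823,125.511) → (37.091,130.768) → (26.709,137.193) → (23.106,145.277).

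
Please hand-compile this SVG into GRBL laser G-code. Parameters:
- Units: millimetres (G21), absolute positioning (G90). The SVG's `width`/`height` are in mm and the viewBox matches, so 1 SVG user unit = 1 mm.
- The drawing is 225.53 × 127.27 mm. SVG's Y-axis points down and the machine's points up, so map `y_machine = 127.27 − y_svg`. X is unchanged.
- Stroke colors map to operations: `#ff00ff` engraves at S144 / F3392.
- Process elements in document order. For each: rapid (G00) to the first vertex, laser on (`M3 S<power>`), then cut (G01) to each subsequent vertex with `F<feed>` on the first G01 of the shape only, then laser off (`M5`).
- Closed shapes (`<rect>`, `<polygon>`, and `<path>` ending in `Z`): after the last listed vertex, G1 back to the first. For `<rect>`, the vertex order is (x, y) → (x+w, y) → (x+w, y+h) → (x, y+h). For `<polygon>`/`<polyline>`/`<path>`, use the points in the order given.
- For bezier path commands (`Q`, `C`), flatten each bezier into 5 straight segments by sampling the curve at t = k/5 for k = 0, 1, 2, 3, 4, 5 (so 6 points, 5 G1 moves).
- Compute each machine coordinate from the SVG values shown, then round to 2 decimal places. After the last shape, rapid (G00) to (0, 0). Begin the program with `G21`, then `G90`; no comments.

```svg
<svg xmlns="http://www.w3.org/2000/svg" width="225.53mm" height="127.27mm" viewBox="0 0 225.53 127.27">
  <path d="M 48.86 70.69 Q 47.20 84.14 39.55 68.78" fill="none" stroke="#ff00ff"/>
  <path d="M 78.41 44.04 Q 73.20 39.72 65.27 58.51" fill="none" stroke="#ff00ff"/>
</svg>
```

1 u = 1 mm; y_m = 127.27 − y.

[1] `<path>` quadratic bezier, #ff00ff→engrave S144 F3392: (48.86,56.58) → (47.96,52.35) → (46.57,50.43) → (44.71,50.81) → (42.37,53.50) → (39.55,58.49)

[2] `<path>` quadratic bezier, #ff00ff→engrave S144 F3392: (78.41,83.23) → (76.22,84.03) → (73.81,82.99) → (71.18,80.09) → (68.33,75.35) → (65.27,68.76)

G21
G90
G00 X48.86 Y56.58
M3 S144
G01 X47.96 Y52.35 F3392
G01 X46.57 Y50.43
G01 X44.71 Y50.81
G01 X42.37 Y53.50
G01 X39.55 Y58.49
M5
G00 X78.41 Y83.23
M3 S144
G01 X76.22 Y84.03 F3392
G01 X73.81 Y82.99
G01 X71.18 Y80.09
G01 X68.33 Y75.35
G01 X65.27 Y68.76
M5
G00 X0.00 Y0.00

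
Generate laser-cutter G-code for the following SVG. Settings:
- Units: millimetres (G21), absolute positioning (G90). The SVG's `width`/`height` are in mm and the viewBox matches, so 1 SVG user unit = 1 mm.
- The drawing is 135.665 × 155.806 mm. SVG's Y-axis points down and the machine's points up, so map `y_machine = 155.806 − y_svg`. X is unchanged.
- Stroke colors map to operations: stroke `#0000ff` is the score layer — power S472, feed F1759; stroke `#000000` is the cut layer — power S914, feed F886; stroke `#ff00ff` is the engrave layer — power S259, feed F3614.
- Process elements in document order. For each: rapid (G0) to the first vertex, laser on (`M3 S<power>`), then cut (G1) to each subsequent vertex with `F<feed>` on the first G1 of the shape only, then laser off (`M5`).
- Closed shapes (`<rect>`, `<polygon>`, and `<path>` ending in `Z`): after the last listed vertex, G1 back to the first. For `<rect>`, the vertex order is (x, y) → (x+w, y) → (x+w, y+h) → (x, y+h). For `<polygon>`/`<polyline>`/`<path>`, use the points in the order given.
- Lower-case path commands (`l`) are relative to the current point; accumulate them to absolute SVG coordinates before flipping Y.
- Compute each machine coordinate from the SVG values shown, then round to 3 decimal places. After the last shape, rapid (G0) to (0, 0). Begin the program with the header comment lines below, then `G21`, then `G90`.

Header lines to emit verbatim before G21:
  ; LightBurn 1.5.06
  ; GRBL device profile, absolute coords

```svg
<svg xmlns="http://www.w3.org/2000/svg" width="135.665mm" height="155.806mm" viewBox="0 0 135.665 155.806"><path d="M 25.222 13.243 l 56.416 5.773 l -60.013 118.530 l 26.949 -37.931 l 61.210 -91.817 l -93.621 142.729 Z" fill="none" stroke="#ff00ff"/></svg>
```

; LightBurn 1.5.06
; GRBL device profile, absolute coords
G21
G90
G0 X25.222 Y142.563
M3 S259
G1 X81.638 Y136.790 F3614
G1 X21.625 Y18.260
G1 X48.574 Y56.191
G1 X109.784 Y148.008
G1 X16.163 Y5.279
G1 X25.222 Y142.563
M5
G0 X0.000 Y0.000

1 u = 1 mm; y_m = 155.806 − y.

[1] `<path>` closed polygon, #ff00ff→engrave S259 F3614: (25.222,142.563) → (81.638,136.790) → (21.625,18.260) → (48.574,56.191) → (109.784,148.008) → (16.163,5.279) → (25.222,142.563) (closed)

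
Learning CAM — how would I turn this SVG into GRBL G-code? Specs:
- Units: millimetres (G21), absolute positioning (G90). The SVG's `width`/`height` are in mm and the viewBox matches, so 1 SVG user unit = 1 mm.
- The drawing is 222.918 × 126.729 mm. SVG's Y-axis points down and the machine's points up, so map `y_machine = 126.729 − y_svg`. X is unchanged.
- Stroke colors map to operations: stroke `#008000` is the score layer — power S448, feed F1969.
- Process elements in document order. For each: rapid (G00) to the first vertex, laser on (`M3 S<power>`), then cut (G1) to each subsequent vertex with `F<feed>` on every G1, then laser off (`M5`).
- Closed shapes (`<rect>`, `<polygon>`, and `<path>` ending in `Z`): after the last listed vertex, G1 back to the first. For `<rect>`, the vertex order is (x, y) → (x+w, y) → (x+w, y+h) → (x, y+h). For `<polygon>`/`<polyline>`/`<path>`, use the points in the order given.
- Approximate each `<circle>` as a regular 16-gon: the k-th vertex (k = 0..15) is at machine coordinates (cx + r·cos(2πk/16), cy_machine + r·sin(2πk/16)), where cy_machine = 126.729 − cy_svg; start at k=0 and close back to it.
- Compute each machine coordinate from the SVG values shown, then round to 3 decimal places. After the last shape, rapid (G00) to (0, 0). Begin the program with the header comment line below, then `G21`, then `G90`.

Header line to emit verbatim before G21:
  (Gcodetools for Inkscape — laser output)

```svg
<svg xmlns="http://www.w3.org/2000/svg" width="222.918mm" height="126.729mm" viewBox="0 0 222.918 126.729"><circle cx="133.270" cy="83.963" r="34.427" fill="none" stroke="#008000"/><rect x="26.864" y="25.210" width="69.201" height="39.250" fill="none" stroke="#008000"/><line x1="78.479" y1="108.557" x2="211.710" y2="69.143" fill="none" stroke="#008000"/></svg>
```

(Gcodetools for Inkscape — laser output)
G21
G90
G00 X167.697 Y42.766
M3 S448
G1 X165.076 Y55.941 F1969
G1 X157.614 Y67.110 F1969
G1 X146.445 Y74.572 F1969
G1 X133.270 Y77.193 F1969
G1 X120.095 Y74.572 F1969
G1 X108.926 Y67.110 F1969
G1 X101.464 Y55.941 F1969
G1 X98.843 Y42.766 F1969
G1 X101.464 Y29.591 F1969
G1 X108.926 Y18.422 F1969
G1 X120.095 Y10.960 F1969
G1 X133.270 Y8.339 F1969
G1 X146.445 Y10.960 F1969
G1 X157.614 Y18.422 F1969
G1 X165.076 Y29.591 F1969
G1 X167.697 Y42.766 F1969
M5
G00 X26.864 Y101.519
M3 S448
G1 X96.065 Y101.519 F1969
G1 X96.065 Y62.269 F1969
G1 X26.864 Y62.269 F1969
G1 X26.864 Y101.519 F1969
M5
G00 X78.479 Y18.172
M3 S448
G1 X211.710 Y57.586 F1969
M5
G00 X0.000 Y0.000

Since the viewBox matches the mm dimensions, user units are millimetres directly. The only transform is the Y-flip y_m = 126.729 − y_svg.

Shape 1 is a circle drawn with `<circle>`. Its stroke #008000 means score at S448, F1969. After flipping Y the toolpath is (167.697,42.766) → (165.076,55.941) → (157.614,67.110) → (146.445,74.572) → (133.270,77.193) → (120.095,74.572) → (108.926,67.110) → (101.464,55.941) → (98.843,42.766) → (101.464,29.591) → (108.926,18.422) → (120.095,10.960) → (133.270,8.339) → (146.445,10.960) → (157.614,18.422) → (165.076,29.591) → (167.697,42.766), returning to the start.

Shape 2 is a rectangle drawn with `<rect>`. Its stroke #008000 means score at S448, F1969. After flipping Y the toolpath is (26.864,101.519) → (96.065,101.519) → (96.065,62.269) → (26.864,62.269) → (26.864,101.519), returning to the start.

Shape 3 is a line segment drawn with `<line>`. Its stroke #008000 means score at S448, F1969. After flipping Y the toolpath is (78.479,18.172) → (211.710,57.586).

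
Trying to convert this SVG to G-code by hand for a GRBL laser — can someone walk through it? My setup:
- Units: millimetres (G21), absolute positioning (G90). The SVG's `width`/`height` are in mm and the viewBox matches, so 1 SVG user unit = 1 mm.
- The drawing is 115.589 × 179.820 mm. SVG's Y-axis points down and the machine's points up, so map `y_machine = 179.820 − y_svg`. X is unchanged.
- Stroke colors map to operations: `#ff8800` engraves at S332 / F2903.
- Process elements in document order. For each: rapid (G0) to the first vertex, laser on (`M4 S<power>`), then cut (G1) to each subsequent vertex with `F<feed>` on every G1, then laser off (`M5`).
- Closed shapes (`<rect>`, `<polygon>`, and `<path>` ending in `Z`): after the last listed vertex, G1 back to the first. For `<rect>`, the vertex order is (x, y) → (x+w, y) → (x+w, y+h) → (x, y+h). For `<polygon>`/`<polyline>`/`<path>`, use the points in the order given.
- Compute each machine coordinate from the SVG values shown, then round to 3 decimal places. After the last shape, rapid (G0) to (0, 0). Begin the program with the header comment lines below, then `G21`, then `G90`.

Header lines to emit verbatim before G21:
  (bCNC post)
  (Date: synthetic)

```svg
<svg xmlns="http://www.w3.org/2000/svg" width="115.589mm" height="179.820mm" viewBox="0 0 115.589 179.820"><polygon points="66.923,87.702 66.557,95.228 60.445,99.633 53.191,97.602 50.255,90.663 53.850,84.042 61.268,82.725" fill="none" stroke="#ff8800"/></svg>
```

(bCNC post)
(Date: synthetic)
G21
G90
G0 X66.923 Y92.118
M4 S332
G1 X66.557 Y84.592 F2903
G1 X60.445 Y80.187 F2903
G1 X53.191 Y82.218 F2903
G1 X50.255 Y89.157 F2903
G1 X53.850 Y95.778 F2903
G1 X61.268 Y97.095 F2903
G1 X66.923 Y92.118 F2903
M5
G0 X0.000 Y0.000

1 u = 1 mm; y_m = 179.820 − y.

[1] `<polygon>` regular polygon, #ff8800→engrave S332 F2903: (66.923,92.118) → (66.557,84.592) → (60.445,80.187) → (53.191,82.218) → (50.255,89.157) → (53.850,95.778) → (61.268,97.095) → (66.923,92.118) (closed)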